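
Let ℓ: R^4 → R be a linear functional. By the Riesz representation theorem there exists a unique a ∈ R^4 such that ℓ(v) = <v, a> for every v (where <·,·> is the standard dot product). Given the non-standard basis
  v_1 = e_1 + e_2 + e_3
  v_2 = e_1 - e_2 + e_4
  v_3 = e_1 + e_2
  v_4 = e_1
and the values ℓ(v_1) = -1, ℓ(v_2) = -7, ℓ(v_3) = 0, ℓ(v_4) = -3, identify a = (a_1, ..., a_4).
a = (-3, 3, -1, -1)

Write a = (a_1, ..., a_4) in the standard basis. For each basis vector v_i, ℓ(v_i) = <v_i, a> is a linear equation in the a_j's. Collect the n equations into a matrix system V a = ℓ, where row i of V is v_i (expressed in the standard basis). Since V is invertible (lower-triangular with 1s on the diagonal, up to permutation), solve by back-substitution:
  V =
[[1, 1, 1, 0],
 [1, -1, 0, 1],
 [1, 1, 0, 0],
 [1, 0, 0, 0]]
  V a = (-1, -7, 0, -3)
Solving gives a = (-3, 3, -1, -1).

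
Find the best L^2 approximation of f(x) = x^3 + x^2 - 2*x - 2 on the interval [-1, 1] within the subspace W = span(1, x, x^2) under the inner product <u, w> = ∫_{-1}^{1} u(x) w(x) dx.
g(x) = x^2 - 7*x/5 - 2

The best approximation g ∈ W is the orthogonal projection of f onto W. Writing g = a_0 + a_1 x + a_2 x^2, the coefficients solve the normal equations G · a = b where
  G_{ij} = <φ_i, φ_j> and b_i = <f, φ_i>, with φ_0 = 1, φ_1 = x, φ_2 = x^2.
G =
  [2, 0, 2/3]
  [0, 2/3, 0]
  [2/3, 0, 2/5],
b = (-10/3, -14/15, -14/15).
Solving gives a_0 = -2, a_1 = -7/5, a_2 = 1, so
  g(x) = x^2 - 7*x/5 - 2.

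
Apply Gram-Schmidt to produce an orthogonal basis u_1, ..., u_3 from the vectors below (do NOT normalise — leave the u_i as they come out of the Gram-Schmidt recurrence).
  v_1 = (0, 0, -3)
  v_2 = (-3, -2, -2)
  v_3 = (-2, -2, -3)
Orthogonal basis:
  u_1 = (0, 0, -3)
  u_2 = (-3, -2, 0)
  u_3 = (4/13, -6/13, 0)

Apply the Gram-Schmidt recurrence
  u_1 = v_1
  u_i = v_i − Σ_{j<i} ((v_i · u_j) / (u_j · u_j)) · u_j.

Step by step this gives:
  u_1 = (0, 0, -3)
  u_2 = (-3, -2, 0)
  u_3 = (4/13, -6/13, 0)

Orthogonality check:
  u_2 · u_1 = 0 (should be 0)
  u_3 · u_1 = 0 (should be 0)
  u_3 · u_2 = 0 (should be 0)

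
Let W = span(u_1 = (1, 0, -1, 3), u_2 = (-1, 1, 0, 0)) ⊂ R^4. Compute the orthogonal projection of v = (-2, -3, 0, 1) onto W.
proj_W(v) = (11/21, -10/21, -1/21, 1/7)

Set up U = [u_1 | ... | u_2] ∈ R^(4×2). The projector onto W = col(U) is P = U (U^T U)^(-1) U^T.
Compute U^T U =
  [11, -1]
  [-1, 2],
and U^T v = (1, -1).
Solve U^T U · c = U^T v for the coefficients: c = (1/21, -10/21). The projection is proj_W(v) = U c.
Check: (v - proj_W(v)) · u_1 = 0  (should be 0).
Check: (v - proj_W(v)) · u_2 = 0  (should be 0).
Result: proj_W(v) = (11/21, -10/21, -1/21, 1/7).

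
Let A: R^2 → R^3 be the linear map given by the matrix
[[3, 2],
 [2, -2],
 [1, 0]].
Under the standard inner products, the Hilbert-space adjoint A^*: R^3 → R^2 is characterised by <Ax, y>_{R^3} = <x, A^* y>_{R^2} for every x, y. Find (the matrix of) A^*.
A^* = A^T =
[[3, 2, 1],
 [2, -2, 0]]

For real matrices with standard dot products, the defining identity <Ax, y> = <x, A^* y> gives (Ax)^T y = x^T (A^*) y, i.e. x^T A^T y = x^T (A^*) y. Since this holds for all x, y, we must have A^* = A^T. Therefore
A^* =
[[3, 2, 1],
 [2, -2, 0]].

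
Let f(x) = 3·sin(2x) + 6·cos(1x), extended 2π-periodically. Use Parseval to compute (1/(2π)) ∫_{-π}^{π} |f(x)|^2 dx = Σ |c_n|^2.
Σ |c_n|^2 = 45/2

Expand |f|^2 and use orthogonality of {sin(nx), cos(mx)} on [-π, π]:
  ∫_{-π}^{π} sin(nx)^2 dx = π, ∫ cos(mx)^2 dx = π, and cross terms integrate to 0.
So ∫_{-π}^{π} f(x)^2 dx = 3^2 · π + 6^2 · π = (9 + 36)π.
Divide by 2π: (9 + 36)/2 = 45/2.
By Parseval, this equals Σ |c_n|^2.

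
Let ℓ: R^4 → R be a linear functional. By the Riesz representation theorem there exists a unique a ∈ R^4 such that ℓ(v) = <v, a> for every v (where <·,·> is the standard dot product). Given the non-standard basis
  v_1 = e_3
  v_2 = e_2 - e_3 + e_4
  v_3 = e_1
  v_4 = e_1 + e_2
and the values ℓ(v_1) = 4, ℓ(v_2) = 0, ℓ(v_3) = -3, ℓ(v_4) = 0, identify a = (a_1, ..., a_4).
a = (-3, 3, 4, 1)

Write a = (a_1, ..., a_4) in the standard basis. For each basis vector v_i, ℓ(v_i) = <v_i, a> is a linear equation in the a_j's. Collect the n equations into a matrix system V a = ℓ, where row i of V is v_i (expressed in the standard basis). Since V is invertible (lower-triangular with 1s on the diagonal, up to permutation), solve by back-substitution:
  V =
[[0, 0, 1, 0],
 [0, 1, -1, 1],
 [1, 0, 0, 0],
 [1, 1, 0, 0]]
  V a = (4, 0, -3, 0)
Solving gives a = (-3, 3, 4, 1).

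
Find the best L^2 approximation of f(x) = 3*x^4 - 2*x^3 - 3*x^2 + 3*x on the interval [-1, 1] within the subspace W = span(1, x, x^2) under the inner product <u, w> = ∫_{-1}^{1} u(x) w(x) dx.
g(x) = -3*x^2/7 + 9*x/5 - 9/35

The best approximation g ∈ W is the orthogonal projection of f onto W. Writing g = a_0 + a_1 x + a_2 x^2, the coefficients solve the normal equations G · a = b where
  G_{ij} = <φ_i, φ_j> and b_i = <f, φ_i>, with φ_0 = 1, φ_1 = x, φ_2 = x^2.
G =
  [2, 0, 2/3]
  [0, 2/3, 0]
  [2/3, 0, 2/5],
b = (-4/5, 6/5, -12/35).
Solving gives a_0 = -9/35, a_1 = 9/5, a_2 = -3/7, so
  g(x) = -3*x^2/7 + 9*x/5 - 9/35.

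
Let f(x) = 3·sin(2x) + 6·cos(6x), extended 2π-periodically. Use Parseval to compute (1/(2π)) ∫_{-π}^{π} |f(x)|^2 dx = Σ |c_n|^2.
Σ |c_n|^2 = 45/2

Expand |f|^2 and use orthogonality of {sin(nx), cos(mx)} on [-π, π]:
  ∫_{-π}^{π} sin(nx)^2 dx = π, ∫ cos(mx)^2 dx = π, and cross terms integrate to 0.
So ∫_{-π}^{π} f(x)^2 dx = 3^2 · π + 6^2 · π = (9 + 36)π.
Divide by 2π: (9 + 36)/2 = 45/2.
By Parseval, this equals Σ |c_n|^2.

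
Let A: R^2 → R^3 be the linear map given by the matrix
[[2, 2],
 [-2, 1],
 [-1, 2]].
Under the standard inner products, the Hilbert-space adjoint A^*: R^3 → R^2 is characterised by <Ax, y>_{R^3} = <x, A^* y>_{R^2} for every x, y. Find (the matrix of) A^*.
A^* = A^T =
[[2, -2, -1],
 [2, 1, 2]]

For real matrices with standard dot products, the defining identity <Ax, y> = <x, A^* y> gives (Ax)^T y = x^T (A^*) y, i.e. x^T A^T y = x^T (A^*) y. Since this holds for all x, y, we must have A^* = A^T. Therefore
A^* =
[[2, -2, -1],
 [2, 1, 2]].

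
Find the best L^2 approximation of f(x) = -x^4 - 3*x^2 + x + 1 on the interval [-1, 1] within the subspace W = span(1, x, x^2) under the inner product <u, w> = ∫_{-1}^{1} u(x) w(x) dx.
g(x) = -27*x^2/7 + x + 38/35

The best approximation g ∈ W is the orthogonal projection of f onto W. Writing g = a_0 + a_1 x + a_2 x^2, the coefficients solve the normal equations G · a = b where
  G_{ij} = <φ_i, φ_j> and b_i = <f, φ_i>, with φ_0 = 1, φ_1 = x, φ_2 = x^2.
G =
  [2, 0, 2/3]
  [0, 2/3, 0]
  [2/3, 0, 2/5],
b = (-2/5, 2/3, -86/105).
Solving gives a_0 = 38/35, a_1 = 1, a_2 = -27/7, so
  g(x) = -27*x^2/7 + x + 38/35.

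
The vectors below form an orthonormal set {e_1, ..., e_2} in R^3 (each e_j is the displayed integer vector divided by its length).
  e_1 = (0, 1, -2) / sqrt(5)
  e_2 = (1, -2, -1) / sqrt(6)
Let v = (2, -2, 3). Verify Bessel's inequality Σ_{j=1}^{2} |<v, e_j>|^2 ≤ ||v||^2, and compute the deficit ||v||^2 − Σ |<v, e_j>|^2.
Σ |<v, e_j>|^2 = 143/10; ||v||^2 = 17; deficit = 27/10

Write each e_j = u_j / sqrt(<u_j, u_j>) where u_j is the displayed integer vector. Then <v, e_j> = <v, u_j> / sqrt(<u_j, u_j>), so |<v, e_j>|^2 = <v, u_j>^2 / <u_j, u_j>.
Coefficients: <v, e_1> = -8/sqrt(5), <v, e_2> = 3/sqrt(6).
Square and sum: Σ |<v, e_j>|^2 = 143/10.
Compute ||v||^2 = v·v = 17.
Deficit = 17 − 143/10 = 27/10 ≥ 0, confirming Bessel's inequality. (The deficit equals ||v − Σ <v,e_j> e_j||^2, the squared distance from v to span{e_j}.)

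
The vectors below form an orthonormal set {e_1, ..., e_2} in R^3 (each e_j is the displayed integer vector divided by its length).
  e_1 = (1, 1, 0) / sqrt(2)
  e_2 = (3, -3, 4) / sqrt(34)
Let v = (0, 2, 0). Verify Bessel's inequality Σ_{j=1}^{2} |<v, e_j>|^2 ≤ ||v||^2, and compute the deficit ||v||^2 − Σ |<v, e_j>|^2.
Σ |<v, e_j>|^2 = 52/17; ||v||^2 = 4; deficit = 16/17

Write each e_j = u_j / sqrt(<u_j, u_j>) where u_j is the displayed integer vector. Then <v, e_j> = <v, u_j> / sqrt(<u_j, u_j>), so |<v, e_j>|^2 = <v, u_j>^2 / <u_j, u_j>.
Coefficients: <v, e_1> = 2/sqrt(2), <v, e_2> = -6/sqrt(34).
Square and sum: Σ |<v, e_j>|^2 = 52/17.
Compute ||v||^2 = v·v = 4.
Deficit = 4 − 52/17 = 16/17 ≥ 0, confirming Bessel's inequality. (The deficit equals ||v − Σ <v,e_j> e_j||^2, the squared distance from v to span{e_j}.)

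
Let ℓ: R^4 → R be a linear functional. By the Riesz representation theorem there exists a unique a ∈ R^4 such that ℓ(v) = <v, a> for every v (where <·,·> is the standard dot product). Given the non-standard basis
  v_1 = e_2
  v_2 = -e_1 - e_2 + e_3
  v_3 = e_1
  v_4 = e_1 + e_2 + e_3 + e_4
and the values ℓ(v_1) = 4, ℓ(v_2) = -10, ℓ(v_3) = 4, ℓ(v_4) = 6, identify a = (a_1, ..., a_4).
a = (4, 4, -2, 0)

Write a = (a_1, ..., a_4) in the standard basis. For each basis vector v_i, ℓ(v_i) = <v_i, a> is a linear equation in the a_j's. Collect the n equations into a matrix system V a = ℓ, where row i of V is v_i (expressed in the standard basis). Since V is invertible (lower-triangular with 1s on the diagonal, up to permutation), solve by back-substitution:
  V =
[[0, 1, 0, 0],
 [-1, -1, 1, 0],
 [1, 0, 0, 0],
 [1, 1, 1, 1]]
  V a = (4, -10, 4, 6)
Solving gives a = (4, 4, -2, 0).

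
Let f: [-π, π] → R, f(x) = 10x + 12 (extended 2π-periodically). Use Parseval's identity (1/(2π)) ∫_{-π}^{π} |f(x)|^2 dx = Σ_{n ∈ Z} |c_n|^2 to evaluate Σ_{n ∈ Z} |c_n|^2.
Σ |c_n|^2 = 100π^2/3 + 144

Expand and integrate term by term over [-π, π]:
  ∫ (10x)^2 dx = 100·(2π^3/3); ∫ 2·10·(12)·x dx = 0 (odd integrand); ∫ 12^2 dx = 144·2π.
So (1/(2π)) ∫_{-π}^{π} (10x + 12)^2 dx = 100π^2/3 + 144 = 100π^2/3 + 144.
Parseval ⇒ Σ |c_n|^2 = 100π^2/3 + 144.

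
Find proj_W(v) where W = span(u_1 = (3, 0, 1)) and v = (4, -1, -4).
proj_W(v) = (12/5, 0, 4/5)

Set up U = [u_1 | ... | u_1] ∈ R^(3×1). The projector onto W = col(U) is P = U (U^T U)^(-1) U^T.
Compute U^T U =
  [10],
and U^T v = (8).
Solve U^T U · c = U^T v for the coefficients: c = (4/5). The projection is proj_W(v) = U c.
Check: (v - proj_W(v)) · u_1 = 0  (should be 0).
Result: proj_W(v) = (12/5, 0, 4/5).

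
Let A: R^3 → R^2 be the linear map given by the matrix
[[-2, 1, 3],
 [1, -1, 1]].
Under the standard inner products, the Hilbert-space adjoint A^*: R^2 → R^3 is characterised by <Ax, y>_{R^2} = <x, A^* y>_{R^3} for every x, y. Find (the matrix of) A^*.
A^* = A^T =
[[-2, 1],
 [1, -1],
 [3, 1]]

For real matrices with standard dot products, the defining identity <Ax, y> = <x, A^* y> gives (Ax)^T y = x^T (A^*) y, i.e. x^T A^T y = x^T (A^*) y. Since this holds for all x, y, we must have A^* = A^T. Therefore
A^* =
[[-2, 1],
 [1, -1],
 [3, 1]].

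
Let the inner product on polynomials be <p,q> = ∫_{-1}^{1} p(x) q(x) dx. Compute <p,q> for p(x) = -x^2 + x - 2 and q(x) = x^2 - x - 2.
<p,q> = 104/15

Expand the product: p(x)·q(x) = -x^4 + 2*x^3 - x^2 + 4.
∫_{-1}^{1} of each monomial x^k gives [2/(k+1) if k even, 0 if k odd]. Integrating term-by-term (or equivalently evaluating the antiderivative F(x) = -x^5/5 + x^4/2 - x^3/3 + 4*x at the endpoints):
  F(1) − F(−1) = 119/30 − (-89/30) = 104/15.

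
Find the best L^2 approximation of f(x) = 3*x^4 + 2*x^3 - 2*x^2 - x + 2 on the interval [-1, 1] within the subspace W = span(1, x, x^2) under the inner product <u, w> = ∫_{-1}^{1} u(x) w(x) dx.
g(x) = 4*x^2/7 + x/5 + 61/35

The best approximation g ∈ W is the orthogonal projection of f onto W. Writing g = a_0 + a_1 x + a_2 x^2, the coefficients solve the normal equations G · a = b where
  G_{ij} = <φ_i, φ_j> and b_i = <f, φ_i>, with φ_0 = 1, φ_1 = x, φ_2 = x^2.
G =
  [2, 0, 2/3]
  [0, 2/3, 0]
  [2/3, 0, 2/5],
b = (58/15, 2/15, 146/105).
Solving gives a_0 = 61/35, a_1 = 1/5, a_2 = 4/7, so
  g(x) = 4*x^2/7 + x/5 + 61/35.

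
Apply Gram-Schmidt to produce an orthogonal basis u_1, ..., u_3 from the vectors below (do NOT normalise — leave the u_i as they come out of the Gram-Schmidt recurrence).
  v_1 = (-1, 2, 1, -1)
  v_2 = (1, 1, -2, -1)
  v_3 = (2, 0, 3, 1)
Orthogonal basis:
  u_1 = (-1, 2, 1, -1)
  u_2 = (1, 1, -2, -1)
  u_3 = (19/7, 5/7, 11/7, 2/7)

Apply the Gram-Schmidt recurrence
  u_1 = v_1
  u_i = v_i − Σ_{j<i} ((v_i · u_j) / (u_j · u_j)) · u_j.

Step by step this gives:
  u_1 = (-1, 2, 1, -1)
  u_2 = (1, 1, -2, -1)
  u_3 = (19/7, 5/7, 11/7, 2/7)

Orthogonality check:
  u_2 · u_1 = 0 (should be 0)
  u_3 · u_1 = 0 (should be 0)
  u_3 · u_2 = 0 (should be 0)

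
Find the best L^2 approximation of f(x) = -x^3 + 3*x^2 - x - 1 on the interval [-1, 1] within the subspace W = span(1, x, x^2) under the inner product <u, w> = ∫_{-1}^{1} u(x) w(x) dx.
g(x) = 3*x^2 - 8*x/5 - 1

The best approximation g ∈ W is the orthogonal projection of f onto W. Writing g = a_0 + a_1 x + a_2 x^2, the coefficients solve the normal equations G · a = b where
  G_{ij} = <φ_i, φ_j> and b_i = <f, φ_i>, with φ_0 = 1, φ_1 = x, φ_2 = x^2.
G =
  [2, 0, 2/3]
  [0, 2/3, 0]
  [2/3, 0, 2/5],
b = (0, -16/15, 8/15).
Solving gives a_0 = -1, a_1 = -8/5, a_2 = 3, so
  g(x) = 3*x^2 - 8*x/5 - 1.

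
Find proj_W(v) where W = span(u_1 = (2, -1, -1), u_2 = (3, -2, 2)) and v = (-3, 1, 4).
proj_W(v) = (-97/33, 73/66, 265/66)

Set up U = [u_1 | ... | u_2] ∈ R^(3×2). The projector onto W = col(U) is P = U (U^T U)^(-1) U^T.
Compute U^T U =
  [6, 6]
  [6, 17],
and U^T v = (-11, -3).
Solve U^T U · c = U^T v for the coefficients: c = (-169/66, 8/11). The projection is proj_W(v) = U c.
Check: (v - proj_W(v)) · u_1 = 0  (should be 0).
Check: (v - proj_W(v)) · u_2 = 0  (should be 0).
Result: proj_W(v) = (-97/33, 73/66, 265/66).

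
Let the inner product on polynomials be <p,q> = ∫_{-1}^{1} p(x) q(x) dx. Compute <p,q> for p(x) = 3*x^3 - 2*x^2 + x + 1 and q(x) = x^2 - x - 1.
<p,q> = -8/3

Expand the product: p(x)·q(x) = 3*x^5 - 5*x^4 + 2*x^2 - 2*x - 1.
∫_{-1}^{1} of each monomial x^k gives [2/(k+1) if k even, 0 if k odd]. Integrating term-by-term (or equivalently evaluating the antiderivative F(x) = x^6/2 - x^5 + 2*x^3/3 - x^2 - x at the endpoints):
  F(1) − F(−1) = -11/6 − (5/6) = -8/3.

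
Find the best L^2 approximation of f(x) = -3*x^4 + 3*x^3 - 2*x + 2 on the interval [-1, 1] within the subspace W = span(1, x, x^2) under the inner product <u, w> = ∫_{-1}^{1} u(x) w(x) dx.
g(x) = -18*x^2/7 - x/5 + 79/35

The best approximation g ∈ W is the orthogonal projection of f onto W. Writing g = a_0 + a_1 x + a_2 x^2, the coefficients solve the normal equations G · a = b where
  G_{ij} = <φ_i, φ_j> and b_i = <f, φ_i>, with φ_0 = 1, φ_1 = x, φ_2 = x^2.
G =
  [2, 0, 2/3]
  [0, 2/3, 0]
  [2/3, 0, 2/5],
b = (14/5, -2/15, 10/21).
Solving gives a_0 = 79/35, a_1 = -1/5, a_2 = -18/7, so
  g(x) = -18*x^2/7 - x/5 + 79/35.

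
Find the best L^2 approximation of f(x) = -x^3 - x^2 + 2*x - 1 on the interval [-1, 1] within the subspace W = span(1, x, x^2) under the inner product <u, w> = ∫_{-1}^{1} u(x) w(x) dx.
g(x) = -x^2 + 7*x/5 - 1

The best approximation g ∈ W is the orthogonal projection of f onto W. Writing g = a_0 + a_1 x + a_2 x^2, the coefficients solve the normal equations G · a = b where
  G_{ij} = <φ_i, φ_j> and b_i = <f, φ_i>, with φ_0 = 1, φ_1 = x, φ_2 = x^2.
G =
  [2, 0, 2/3]
  [0, 2/3, 0]
  [2/3, 0, 2/5],
b = (-8/3, 14/15, -16/15).
Solving gives a_0 = -1, a_1 = 7/5, a_2 = -1, so
  g(x) = -x^2 + 7*x/5 - 1.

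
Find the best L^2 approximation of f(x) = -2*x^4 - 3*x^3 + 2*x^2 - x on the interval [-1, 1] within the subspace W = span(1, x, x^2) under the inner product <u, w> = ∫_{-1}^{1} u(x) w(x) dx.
g(x) = 2*x^2/7 - 14*x/5 + 6/35

The best approximation g ∈ W is the orthogonal projection of f onto W. Writing g = a_0 + a_1 x + a_2 x^2, the coefficients solve the normal equations G · a = b where
  G_{ij} = <φ_i, φ_j> and b_i = <f, φ_i>, with φ_0 = 1, φ_1 = x, φ_2 = x^2.
G =
  [2, 0, 2/3]
  [0, 2/3, 0]
  [2/3, 0, 2/5],
b = (8/15, -28/15, 8/35).
Solving gives a_0 = 6/35, a_1 = -14/5, a_2 = 2/7, so
  g(x) = 2*x^2/7 - 14*x/5 + 6/35.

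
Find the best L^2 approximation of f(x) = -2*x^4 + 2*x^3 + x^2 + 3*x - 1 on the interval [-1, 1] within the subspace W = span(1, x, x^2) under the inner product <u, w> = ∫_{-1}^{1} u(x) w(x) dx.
g(x) = -5*x^2/7 + 21*x/5 - 29/35

The best approximation g ∈ W is the orthogonal projection of f onto W. Writing g = a_0 + a_1 x + a_2 x^2, the coefficients solve the normal equations G · a = b where
  G_{ij} = <φ_i, φ_j> and b_i = <f, φ_i>, with φ_0 = 1, φ_1 = x, φ_2 = x^2.
G =
  [2, 0, 2/3]
  [0, 2/3, 0]
  [2/3, 0, 2/5],
b = (-32/15, 14/5, -88/105).
Solving gives a_0 = -29/35, a_1 = 21/5, a_2 = -5/7, so
  g(x) = -5*x^2/7 + 21*x/5 - 29/35.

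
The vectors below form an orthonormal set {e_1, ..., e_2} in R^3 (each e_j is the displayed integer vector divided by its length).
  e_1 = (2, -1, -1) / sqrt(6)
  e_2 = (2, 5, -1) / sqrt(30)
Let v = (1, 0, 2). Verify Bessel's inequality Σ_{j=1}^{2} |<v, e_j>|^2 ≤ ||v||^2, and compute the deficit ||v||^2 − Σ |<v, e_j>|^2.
Σ |<v, e_j>|^2 = 0; ||v||^2 = 5; deficit = 5

Write each e_j = u_j / sqrt(<u_j, u_j>) where u_j is the displayed integer vector. Then <v, e_j> = <v, u_j> / sqrt(<u_j, u_j>), so |<v, e_j>|^2 = <v, u_j>^2 / <u_j, u_j>.
Coefficients: <v, e_1> = 0/sqrt(6), <v, e_2> = 0/sqrt(30).
Square and sum: Σ |<v, e_j>|^2 = 0.
Compute ||v||^2 = v·v = 5.
Deficit = 5 − 0 = 5 ≥ 0, confirming Bessel's inequality. (The deficit equals ||v − Σ <v,e_j> e_j||^2, the squared distance from v to span{e_j}.)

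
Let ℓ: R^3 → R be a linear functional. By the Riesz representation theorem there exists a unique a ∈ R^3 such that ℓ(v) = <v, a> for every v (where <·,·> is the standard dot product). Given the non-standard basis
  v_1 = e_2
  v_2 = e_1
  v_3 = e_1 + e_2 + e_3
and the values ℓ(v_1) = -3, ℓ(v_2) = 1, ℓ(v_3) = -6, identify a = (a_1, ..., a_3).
a = (1, -3, -4)

Write a = (a_1, ..., a_3) in the standard basis. For each basis vector v_i, ℓ(v_i) = <v_i, a> is a linear equation in the a_j's. Collect the n equations into a matrix system V a = ℓ, where row i of V is v_i (expressed in the standard basis). Since V is invertible (lower-triangular with 1s on the diagonal, up to permutation), solve by back-substitution:
  V =
[[0, 1, 0],
 [1, 0, 0],
 [1, 1, 1]]
  V a = (-3, 1, -6)
Solving gives a = (1, -3, -4).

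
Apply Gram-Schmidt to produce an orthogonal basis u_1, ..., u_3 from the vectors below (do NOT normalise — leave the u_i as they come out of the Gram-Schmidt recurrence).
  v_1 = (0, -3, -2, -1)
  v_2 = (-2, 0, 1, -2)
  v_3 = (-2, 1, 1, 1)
Orthogonal basis:
  u_1 = (0, -3, -2, -1)
  u_2 = (-2, 0, 1, -2)
  u_3 = (-4/3, -2/7, -4/21, 26/21)

Apply the Gram-Schmidt recurrence
  u_1 = v_1
  u_i = v_i − Σ_{j<i} ((v_i · u_j) / (u_j · u_j)) · u_j.

Step by step this gives:
  u_1 = (0, -3, -2, -1)
  u_2 = (-2, 0, 1, -2)
  u_3 = (-4/3, -2/7, -4/21, 26/21)

Orthogonality check:
  u_2 · u_1 = 0 (should be 0)
  u_3 · u_1 = 0 (should be 0)
  u_3 · u_2 = 0 (should be 0)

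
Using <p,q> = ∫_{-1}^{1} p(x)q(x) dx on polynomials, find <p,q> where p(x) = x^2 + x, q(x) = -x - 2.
<p,q> = -2

Expand the product: p(x)·q(x) = -x^3 - 3*x^2 - 2*x.
∫_{-1}^{1} of each monomial x^k gives [2/(k+1) if k even, 0 if k odd]. Integrating term-by-term (or equivalently evaluating the antiderivative F(x) = -x^4/4 - x^3 - x^2 at the endpoints):
  F(1) − F(−1) = -9/4 − (-1/4) = -2.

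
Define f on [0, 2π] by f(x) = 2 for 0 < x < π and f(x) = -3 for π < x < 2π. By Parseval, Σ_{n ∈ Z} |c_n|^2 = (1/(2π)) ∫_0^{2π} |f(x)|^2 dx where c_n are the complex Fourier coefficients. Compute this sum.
Σ |c_n|^2 = 13/2

Parseval equates the L^2 energy of f (normalised by 1/(2π)) with the ℓ^2 sum of its Fourier coefficients: (1/(2π)) ∫_0^{2π} |f|^2 = Σ |c_n|^2.
Compute the left side: (1/(2π)) [∫_0^π 2^2 dx + ∫_π^{2π} (-3)^2 dx] = (1/(2π)) · (4π + 9π) = (4 + 9)/2 = 13/2.
So Σ_{n ∈ Z} |c_n|^2 = 13/2.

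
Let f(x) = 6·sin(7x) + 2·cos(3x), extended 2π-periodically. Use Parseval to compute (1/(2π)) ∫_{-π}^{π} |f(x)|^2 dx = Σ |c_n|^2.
Σ |c_n|^2 = 20

Expand |f|^2 and use orthogonality of {sin(nx), cos(mx)} on [-π, π]:
  ∫_{-π}^{π} sin(nx)^2 dx = π, ∫ cos(mx)^2 dx = π, and cross terms integrate to 0.
So ∫_{-π}^{π} f(x)^2 dx = 6^2 · π + 2^2 · π = (36 + 4)π.
Divide by 2π: (36 + 4)/2 = 20.
By Parseval, this equals Σ |c_n|^2.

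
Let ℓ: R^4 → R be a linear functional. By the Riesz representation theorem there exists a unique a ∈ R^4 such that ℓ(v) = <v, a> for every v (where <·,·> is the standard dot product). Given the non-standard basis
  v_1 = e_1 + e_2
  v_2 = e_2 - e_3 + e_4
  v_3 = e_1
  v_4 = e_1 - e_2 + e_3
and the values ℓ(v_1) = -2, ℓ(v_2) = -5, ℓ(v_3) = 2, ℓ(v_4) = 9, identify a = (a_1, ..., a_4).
a = (2, -4, 3, 2)

Write a = (a_1, ..., a_4) in the standard basis. For each basis vector v_i, ℓ(v_i) = <v_i, a> is a linear equation in the a_j's. Collect the n equations into a matrix system V a = ℓ, where row i of V is v_i (expressed in the standard basis). Since V is invertible (lower-triangular with 1s on the diagonal, up to permutation), solve by back-substitution:
  V =
[[1, 1, 0, 0],
 [0, 1, -1, 1],
 [1, 0, 0, 0],
 [1, -1, 1, 0]]
  V a = (-2, -5, 2, 9)
Solving gives a = (2, -4, 3, 2).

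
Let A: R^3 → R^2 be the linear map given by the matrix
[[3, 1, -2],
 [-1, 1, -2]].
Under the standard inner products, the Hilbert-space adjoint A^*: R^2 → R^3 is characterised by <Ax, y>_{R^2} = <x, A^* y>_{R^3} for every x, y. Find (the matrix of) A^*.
A^* = A^T =
[[3, -1],
 [1, 1],
 [-2, -2]]

For real matrices with standard dot products, the defining identity <Ax, y> = <x, A^* y> gives (Ax)^T y = x^T (A^*) y, i.e. x^T A^T y = x^T (A^*) y. Since this holds for all x, y, we must have A^* = A^T. Therefore
A^* =
[[3, -1],
 [1, 1],
 [-2, -2]].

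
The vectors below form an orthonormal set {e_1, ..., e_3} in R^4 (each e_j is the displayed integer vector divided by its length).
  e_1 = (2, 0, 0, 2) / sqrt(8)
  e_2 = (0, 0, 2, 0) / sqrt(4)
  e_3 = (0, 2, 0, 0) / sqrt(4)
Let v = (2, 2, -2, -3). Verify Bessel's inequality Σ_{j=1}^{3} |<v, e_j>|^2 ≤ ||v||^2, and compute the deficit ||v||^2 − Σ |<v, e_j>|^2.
Σ |<v, e_j>|^2 = 17/2; ||v||^2 = 21; deficit = 25/2

Write each e_j = u_j / sqrt(<u_j, u_j>) where u_j is the displayed integer vector. Then <v, e_j> = <v, u_j> / sqrt(<u_j, u_j>), so |<v, e_j>|^2 = <v, u_j>^2 / <u_j, u_j>.
Coefficients: <v, e_1> = -2/sqrt(8), <v, e_2> = -4/sqrt(4), <v, e_3> = 4/sqrt(4).
Square and sum: Σ |<v, e_j>|^2 = 17/2.
Compute ||v||^2 = v·v = 21.
Deficit = 21 − 17/2 = 25/2 ≥ 0, confirming Bessel's inequality. (The deficit equals ||v − Σ <v,e_j> e_j||^2, the squared distance from v to span{e_j}.)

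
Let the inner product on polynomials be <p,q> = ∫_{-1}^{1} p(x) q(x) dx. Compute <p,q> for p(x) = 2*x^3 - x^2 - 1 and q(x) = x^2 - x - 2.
<p,q> = 52/15

Expand the product: p(x)·q(x) = 2*x^5 - 3*x^4 - 3*x^3 + x^2 + x + 2.
∫_{-1}^{1} of each monomial x^k gives [2/(k+1) if k even, 0 if k odd]. Integrating term-by-term (or equivalently evaluating the antiderivative F(x) = x^6/3 - 3*x^5/5 - 3*x^4/4 + x^3/3 + x^2/2 + 2*x at the endpoints):
  F(1) − F(−1) = 109/60 − (-33/20) = 52/15.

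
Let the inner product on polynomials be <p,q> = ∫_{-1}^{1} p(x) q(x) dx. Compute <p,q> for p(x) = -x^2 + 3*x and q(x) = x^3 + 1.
<p,q> = 8/15

Expand the product: p(x)·q(x) = -x^5 + 3*x^4 - x^2 + 3*x.
∫_{-1}^{1} of each monomial x^k gives [2/(k+1) if k even, 0 if k odd]. Integrating term-by-term (or equivalently evaluating the antiderivative F(x) = -x^6/6 + 3*x^5/5 - x^3/3 + 3*x^2/2 at the endpoints):
  F(1) − F(−1) = 8/5 − (16/15) = 8/15.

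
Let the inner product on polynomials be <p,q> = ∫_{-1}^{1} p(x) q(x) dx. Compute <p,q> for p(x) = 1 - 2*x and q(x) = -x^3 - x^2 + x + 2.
<p,q> = 14/5

Expand the product: p(x)·q(x) = 2*x^4 + x^3 - 3*x^2 - 3*x + 2.
∫_{-1}^{1} of each monomial x^k gives [2/(k+1) if k even, 0 if k odd]. Integrating term-by-term (or equivalently evaluating the antiderivative F(x) = 2*x^5/5 + x^4/4 - x^3 - 3*x^2/2 + 2*x at the endpoints):
  F(1) − F(−1) = 3/20 − (-53/20) = 14/5.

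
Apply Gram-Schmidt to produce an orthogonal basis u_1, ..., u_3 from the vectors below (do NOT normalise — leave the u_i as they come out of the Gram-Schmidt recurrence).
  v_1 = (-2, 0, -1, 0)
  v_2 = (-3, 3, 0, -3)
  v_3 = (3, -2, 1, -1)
Orthogonal basis:
  u_1 = (-2, 0, -1, 0)
  u_2 = (-3/5, 3, 6/5, -3)
  u_3 = (1/11, -16/11, -2/11, -17/11)

Apply the Gram-Schmidt recurrence
  u_1 = v_1
  u_i = v_i − Σ_{j<i} ((v_i · u_j) / (u_j · u_j)) · u_j.

Step by step this gives:
  u_1 = (-2, 0, -1, 0)
  u_2 = (-3/5, 3, 6/5, -3)
  u_3 = (1/11, -16/11, -2/11, -17/11)

Orthogonality check:
  u_2 · u_1 = 0 (should be 0)
  u_3 · u_1 = 0 (should be 0)
  u_3 · u_2 = 0 (should be 0)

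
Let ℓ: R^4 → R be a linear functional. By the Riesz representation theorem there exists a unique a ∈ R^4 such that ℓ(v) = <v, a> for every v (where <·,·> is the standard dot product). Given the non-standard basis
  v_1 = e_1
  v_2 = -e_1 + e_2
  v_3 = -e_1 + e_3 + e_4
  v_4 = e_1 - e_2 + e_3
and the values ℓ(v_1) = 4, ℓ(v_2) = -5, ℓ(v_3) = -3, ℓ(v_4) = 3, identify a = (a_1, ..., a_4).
a = (4, -1, -2, 3)

Write a = (a_1, ..., a_4) in the standard basis. For each basis vector v_i, ℓ(v_i) = <v_i, a> is a linear equation in the a_j's. Collect the n equations into a matrix system V a = ℓ, where row i of V is v_i (expressed in the standard basis). Since V is invertible (lower-triangular with 1s on the diagonal, up to permutation), solve by back-substitution:
  V =
[[1, 0, 0, 0],
 [-1, 1, 0, 0],
 [-1, 0, 1, 1],
 [1, -1, 1, 0]]
  V a = (4, -5, -3, 3)
Solving gives a = (4, -1, -2, 3).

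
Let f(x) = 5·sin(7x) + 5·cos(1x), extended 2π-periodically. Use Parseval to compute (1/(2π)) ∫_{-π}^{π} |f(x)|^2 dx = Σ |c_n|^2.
Σ |c_n|^2 = 25

Expand |f|^2 and use orthogonality of {sin(nx), cos(mx)} on [-π, π]:
  ∫_{-π}^{π} sin(nx)^2 dx = π, ∫ cos(mx)^2 dx = π, and cross terms integrate to 0.
So ∫_{-π}^{π} f(x)^2 dx = 5^2 · π + 5^2 · π = (25 + 25)π.
Divide by 2π: (25 + 25)/2 = 25.
By Parseval, this equals Σ |c_n|^2.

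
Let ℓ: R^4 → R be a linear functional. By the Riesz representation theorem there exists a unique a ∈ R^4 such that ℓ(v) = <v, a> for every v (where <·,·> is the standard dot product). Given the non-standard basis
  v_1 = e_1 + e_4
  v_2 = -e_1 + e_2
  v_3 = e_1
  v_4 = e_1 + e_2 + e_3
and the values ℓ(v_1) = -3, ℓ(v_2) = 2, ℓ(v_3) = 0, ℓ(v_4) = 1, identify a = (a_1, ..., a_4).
a = (0, 2, -1, -3)

Write a = (a_1, ..., a_4) in the standard basis. For each basis vector v_i, ℓ(v_i) = <v_i, a> is a linear equation in the a_j's. Collect the n equations into a matrix system V a = ℓ, where row i of V is v_i (expressed in the standard basis). Since V is invertible (lower-triangular with 1s on the diagonal, up to permutation), solve by back-substitution:
  V =
[[1, 0, 0, 1],
 [-1, 1, 0, 0],
 [1, 0, 0, 0],
 [1, 1, 1, 0]]
  V a = (-3, 2, 0, 1)
Solving gives a = (0, 2, -1, -3).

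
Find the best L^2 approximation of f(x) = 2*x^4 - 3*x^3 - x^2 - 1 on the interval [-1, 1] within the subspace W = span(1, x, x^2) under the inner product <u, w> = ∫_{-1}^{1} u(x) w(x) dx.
g(x) = 5*x^2/7 - 9*x/5 - 41/35

The best approximation g ∈ W is the orthogonal projection of f onto W. Writing g = a_0 + a_1 x + a_2 x^2, the coefficients solve the normal equations G · a = b where
  G_{ij} = <φ_i, φ_j> and b_i = <f, φ_i>, with φ_0 = 1, φ_1 = x, φ_2 = x^2.
G =
  [2, 0, 2/3]
  [0, 2/3, 0]
  [2/3, 0, 2/5],
b = (-28/15, -6/5, -52/105).
Solving gives a_0 = -41/35, a_1 = -9/5, a_2 = 5/7, so
  g(x) = 5*x^2/7 - 9*x/5 - 41/35.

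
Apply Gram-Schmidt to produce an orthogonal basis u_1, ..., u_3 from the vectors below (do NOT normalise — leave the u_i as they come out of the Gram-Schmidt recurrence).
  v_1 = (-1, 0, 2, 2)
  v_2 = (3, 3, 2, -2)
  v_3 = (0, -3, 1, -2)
Orthogonal basis:
  u_1 = (-1, 0, 2, 2)
  u_2 = (8/3, 3, 8/3, -4/3)
  u_3 = (38/225, -64/25, 413/225, -394/225)

Apply the Gram-Schmidt recurrence
  u_1 = v_1
  u_i = v_i − Σ_{j<i} ((v_i · u_j) / (u_j · u_j)) · u_j.

Step by step this gives:
  u_1 = (-1, 0, 2, 2)
  u_2 = (8/3, 3, 8/3, -4/3)
  u_3 = (38/225, -64/25, 413/225, -394/225)

Orthogonality check:
  u_2 · u_1 = 0 (should be 0)
  u_3 · u_1 = 0 (should be 0)
  u_3 · u_2 = 0 (should be 0)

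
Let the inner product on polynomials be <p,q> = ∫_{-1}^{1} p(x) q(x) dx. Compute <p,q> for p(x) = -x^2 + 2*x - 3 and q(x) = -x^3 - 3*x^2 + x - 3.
<p,q> = 416/15

Expand the product: p(x)·q(x) = x^5 + x^4 - 4*x^3 + 14*x^2 - 9*x + 9.
∫_{-1}^{1} of each monomial x^k gives [2/(k+1) if k even, 0 if k odd]. Integrating term-by-term (or equivalently evaluating the antiderivative F(x) = x^6/6 + x^5/5 - x^4 + 14*x^3/3 - 9*x^2/2 + 9*x at the endpoints):
  F(1) − F(−1) = 128/15 − (-96/5) = 416/15.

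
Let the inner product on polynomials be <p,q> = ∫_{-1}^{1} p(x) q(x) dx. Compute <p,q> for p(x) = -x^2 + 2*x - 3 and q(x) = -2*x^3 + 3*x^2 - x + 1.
<p,q> = -84/5

Expand the product: p(x)·q(x) = 2*x^5 - 7*x^4 + 13*x^3 - 12*x^2 + 5*x - 3.
∫_{-1}^{1} of each monomial x^k gives [2/(k+1) if k even, 0 if k odd]. Integrating term-by-term (or equivalently evaluating the antiderivative F(x) = x^6/3 - 7*x^5/5 + 13*x^4/4 - 4*x^3 + 5*x^2/2 - 3*x at the endpoints):
  F(1) − F(−1) = -139/60 − (869/60) = -84/5.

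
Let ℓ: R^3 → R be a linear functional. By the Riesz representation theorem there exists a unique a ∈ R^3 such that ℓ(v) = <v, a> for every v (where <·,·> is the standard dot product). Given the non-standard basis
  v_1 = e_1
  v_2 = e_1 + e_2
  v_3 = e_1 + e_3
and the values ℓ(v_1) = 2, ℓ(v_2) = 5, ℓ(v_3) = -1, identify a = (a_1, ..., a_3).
a = (2, 3, -3)

Write a = (a_1, ..., a_3) in the standard basis. For each basis vector v_i, ℓ(v_i) = <v_i, a> is a linear equation in the a_j's. Collect the n equations into a matrix system V a = ℓ, where row i of V is v_i (expressed in the standard basis). Since V is invertible (lower-triangular with 1s on the diagonal, up to permutation), solve by back-substitution:
  V =
[[1, 0, 0],
 [1, 1, 0],
 [1, 0, 1]]
  V a = (2, 5, -1)
Solving gives a = (2, 3, -3).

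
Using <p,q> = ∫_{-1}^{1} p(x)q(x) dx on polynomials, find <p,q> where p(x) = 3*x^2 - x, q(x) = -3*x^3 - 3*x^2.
<p,q> = -12/5

Expand the product: p(x)·q(x) = -9*x^5 - 6*x^4 + 3*x^3.
∫_{-1}^{1} of each monomial x^k gives [2/(k+1) if k even, 0 if k odd]. Integrating term-by-term (or equivalently evaluating the antiderivative F(x) = -3*x^6/2 - 6*x^5/5 + 3*x^4/4 at the endpoints):
  F(1) − F(−1) = -39/20 − (9/20) = -12/5.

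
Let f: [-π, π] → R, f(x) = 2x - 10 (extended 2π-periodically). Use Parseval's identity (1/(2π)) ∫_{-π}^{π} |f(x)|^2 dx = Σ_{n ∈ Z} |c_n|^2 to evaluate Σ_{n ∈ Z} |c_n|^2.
Σ |c_n|^2 = 4π^2/3 + 100

Expand and integrate term by term over [-π, π]:
  ∫ (2x)^2 dx = 4·(2π^3/3); ∫ 2·2·(-10)·x dx = 0 (odd integrand); ∫ (-10)^2 dx = 100·2π.
So (1/(2π)) ∫_{-π}^{π} (2x - 10)^2 dx = 4π^2/3 + 100 = 4π^2/3 + 100.
Parseval ⇒ Σ |c_n|^2 = 4π^2/3 + 100.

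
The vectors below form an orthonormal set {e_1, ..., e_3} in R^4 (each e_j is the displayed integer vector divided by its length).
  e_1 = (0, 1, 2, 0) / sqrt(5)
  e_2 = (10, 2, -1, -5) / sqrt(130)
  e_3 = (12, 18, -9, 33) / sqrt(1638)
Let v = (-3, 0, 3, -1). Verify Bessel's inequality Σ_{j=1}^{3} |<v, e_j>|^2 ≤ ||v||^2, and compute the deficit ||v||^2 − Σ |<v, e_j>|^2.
Σ |<v, e_j>|^2 = 132/7; ||v||^2 = 19; deficit = 1/7

Write each e_j = u_j / sqrt(<u_j, u_j>) where u_j is the displayed integer vector. Then <v, e_j> = <v, u_j> / sqrt(<u_j, u_j>), so |<v, e_j>|^2 = <v, u_j>^2 / <u_j, u_j>.
Coefficients: <v, e_1> = 6/sqrt(5), <v, e_2> = -28/sqrt(130), <v, e_3> = -96/sqrt(1638).
Square and sum: Σ |<v, e_j>|^2 = 132/7.
Compute ||v||^2 = v·v = 19.
Deficit = 19 − 132/7 = 1/7 ≥ 0, confirming Bessel's inequality. (The deficit equals ||v − Σ <v,e_j> e_j||^2, the squared distance from v to span{e_j}.)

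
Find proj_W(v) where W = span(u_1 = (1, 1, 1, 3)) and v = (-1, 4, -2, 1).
proj_W(v) = (1/3, 1/3, 1/3, 1)

Set up U = [u_1 | ... | u_1] ∈ R^(4×1). The projector onto W = col(U) is P = U (U^T U)^(-1) U^T.
Compute U^T U =
  [12],
and U^T v = (4).
Solve U^T U · c = U^T v for the coefficients: c = (1/3). The projection is proj_W(v) = U c.
Check: (v - proj_W(v)) · u_1 = 0  (should be 0).
Result: proj_W(v) = (1/3, 1/3, 1/3, 1).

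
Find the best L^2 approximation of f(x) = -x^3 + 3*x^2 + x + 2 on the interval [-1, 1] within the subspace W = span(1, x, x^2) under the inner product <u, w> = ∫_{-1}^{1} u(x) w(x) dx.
g(x) = 3*x^2 + 2*x/5 + 2

The best approximation g ∈ W is the orthogonal projection of f onto W. Writing g = a_0 + a_1 x + a_2 x^2, the coefficients solve the normal equations G · a = b where
  G_{ij} = <φ_i, φ_j> and b_i = <f, φ_i>, with φ_0 = 1, φ_1 = x, φ_2 = x^2.
G =
  [2, 0, 2/3]
  [0, 2/3, 0]
  [2/3, 0, 2/5],
b = (6, 4/15, 38/15).
Solving gives a_0 = 2, a_1 = 2/5, a_2 = 3, so
  g(x) = 3*x^2 + 2*x/5 + 2.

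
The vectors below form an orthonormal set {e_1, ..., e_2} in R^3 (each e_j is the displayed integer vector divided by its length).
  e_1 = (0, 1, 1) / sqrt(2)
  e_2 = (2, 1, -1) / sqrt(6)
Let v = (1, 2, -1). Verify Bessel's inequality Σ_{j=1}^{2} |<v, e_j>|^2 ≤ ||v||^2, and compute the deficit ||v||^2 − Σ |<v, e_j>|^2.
Σ |<v, e_j>|^2 = 14/3; ||v||^2 = 6; deficit = 4/3

Write each e_j = u_j / sqrt(<u_j, u_j>) where u_j is the displayed integer vector. Then <v, e_j> = <v, u_j> / sqrt(<u_j, u_j>), so |<v, e_j>|^2 = <v, u_j>^2 / <u_j, u_j>.
Coefficients: <v, e_1> = 1/sqrt(2), <v, e_2> = 5/sqrt(6).
Square and sum: Σ |<v, e_j>|^2 = 14/3.
Compute ||v||^2 = v·v = 6.
Deficit = 6 − 14/3 = 4/3 ≥ 0, confirming Bessel's inequality. (The deficit equals ||v − Σ <v,e_j> e_j||^2, the squared distance from v to span{e_j}.)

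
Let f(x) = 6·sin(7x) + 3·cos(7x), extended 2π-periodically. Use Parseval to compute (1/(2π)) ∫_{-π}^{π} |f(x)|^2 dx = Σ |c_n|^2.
Σ |c_n|^2 = 45/2

Expand |f|^2 and use orthogonality of {sin(nx), cos(mx)} on [-π, π]:
  ∫_{-π}^{π} sin(nx)^2 dx = π, ∫ cos(mx)^2 dx = π, and cross terms integrate to 0.
So ∫_{-π}^{π} f(x)^2 dx = 6^2 · π + 3^2 · π = (36 + 9)π.
Divide by 2π: (36 + 9)/2 = 45/2.
By Parseval, this equals Σ |c_n|^2.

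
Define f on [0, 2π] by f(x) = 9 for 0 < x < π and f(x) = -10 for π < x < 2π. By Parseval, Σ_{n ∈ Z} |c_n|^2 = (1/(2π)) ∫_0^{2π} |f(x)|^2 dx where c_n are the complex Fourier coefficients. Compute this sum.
Σ |c_n|^2 = 181/2

Parseval equates the L^2 energy of f (normalised by 1/(2π)) with the ℓ^2 sum of its Fourier coefficients: (1/(2π)) ∫_0^{2π} |f|^2 = Σ |c_n|^2.
Compute the left side: (1/(2π)) [∫_0^π 9^2 dx + ∫_π^{2π} (-10)^2 dx] = (1/(2π)) · (81π + 100π) = (81 + 100)/2 = 181/2.
So Σ_{n ∈ Z} |c_n|^2 = 181/2.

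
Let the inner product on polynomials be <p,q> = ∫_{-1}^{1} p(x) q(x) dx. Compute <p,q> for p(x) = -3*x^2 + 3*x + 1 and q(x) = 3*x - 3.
<p,q> = 6

Expand the product: p(x)·q(x) = -9*x^3 + 18*x^2 - 6*x - 3.
∫_{-1}^{1} of each monomial x^k gives [2/(k+1) if k even, 0 if k odd]. Integrating term-by-term (or equivalently evaluating the antiderivative F(x) = -9*x^4/4 + 6*x^3 - 3*x^2 - 3*x at the endpoints):
  F(1) − F(−1) = -9/4 − (-33/4) = 6.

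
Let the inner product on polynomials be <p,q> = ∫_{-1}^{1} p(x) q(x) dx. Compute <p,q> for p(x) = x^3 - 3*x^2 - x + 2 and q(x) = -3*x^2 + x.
<p,q> = -2/3

Expand the product: p(x)·q(x) = -3*x^5 + 10*x^4 - 7*x^2 + 2*x.
∫_{-1}^{1} of each monomial x^k gives [2/(k+1) if k even, 0 if k odd]. Integrating term-by-term (or equivalently evaluating the antiderivative F(x) = -x^6/2 + 2*x^5 - 7*x^3/3 + x^2 at the endpoints):
  F(1) − F(−1) = 1/6 − (5/6) = -2/3.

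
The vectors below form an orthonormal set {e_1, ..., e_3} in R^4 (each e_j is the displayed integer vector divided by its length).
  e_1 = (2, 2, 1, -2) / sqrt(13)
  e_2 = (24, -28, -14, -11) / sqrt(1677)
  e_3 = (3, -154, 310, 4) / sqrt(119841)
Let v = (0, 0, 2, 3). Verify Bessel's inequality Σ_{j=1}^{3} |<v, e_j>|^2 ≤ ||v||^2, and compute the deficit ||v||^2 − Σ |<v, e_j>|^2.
Σ |<v, e_j>|^2 = 6301/929; ||v||^2 = 13; deficit = 5776/929

Write each e_j = u_j / sqrt(<u_j, u_j>) where u_j is the displayed integer vector. Then <v, e_j> = <v, u_j> / sqrt(<u_j, u_j>), so |<v, e_j>|^2 = <v, u_j>^2 / <u_j, u_j>.
Coefficients: <v, e_1> = -4/sqrt(13), <v, e_2> = -61/sqrt(1677), <v, e_3> = 632/sqrt(119841).
Square and sum: Σ |<v, e_j>|^2 = 6301/929.
Compute ||v||^2 = v·v = 13.
Deficit = 13 − 6301/929 = 5776/929 ≥ 0, confirming Bessel's inequality. (The deficit equals ||v − Σ <v,e_j> e_j||^2, the squared distance from v to span{e_j}.)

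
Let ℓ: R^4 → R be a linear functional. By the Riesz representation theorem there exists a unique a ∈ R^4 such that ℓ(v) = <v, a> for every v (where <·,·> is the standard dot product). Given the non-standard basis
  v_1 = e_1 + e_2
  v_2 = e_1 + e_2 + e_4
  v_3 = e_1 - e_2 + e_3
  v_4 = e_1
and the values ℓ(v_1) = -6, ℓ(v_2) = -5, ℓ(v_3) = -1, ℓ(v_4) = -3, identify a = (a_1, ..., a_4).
a = (-3, -3, -1, 1)

Write a = (a_1, ..., a_4) in the standard basis. For each basis vector v_i, ℓ(v_i) = <v_i, a> is a linear equation in the a_j's. Collect the n equations into a matrix system V a = ℓ, where row i of V is v_i (expressed in the standard basis). Since V is invertible (lower-triangular with 1s on the diagonal, up to permutation), solve by back-substitution:
  V =
[[1, 1, 0, 0],
 [1, 1, 0, 1],
 [1, -1, 1, 0],
 [1, 0, 0, 0]]
  V a = (-6, -5, -1, -3)
Solving gives a = (-3, -3, -1, 1).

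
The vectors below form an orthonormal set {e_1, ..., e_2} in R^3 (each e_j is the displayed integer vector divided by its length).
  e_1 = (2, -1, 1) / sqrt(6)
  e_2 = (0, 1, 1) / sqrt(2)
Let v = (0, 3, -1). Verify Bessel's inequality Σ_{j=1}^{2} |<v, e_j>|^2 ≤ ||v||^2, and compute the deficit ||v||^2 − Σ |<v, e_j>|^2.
Σ |<v, e_j>|^2 = 14/3; ||v||^2 = 10; deficit = 16/3

Write each e_j = u_j / sqrt(<u_j, u_j>) where u_j is the displayed integer vector. Then <v, e_j> = <v, u_j> / sqrt(<u_j, u_j>), so |<v, e_j>|^2 = <v, u_j>^2 / <u_j, u_j>.
Coefficients: <v, e_1> = -4/sqrt(6), <v, e_2> = 2/sqrt(2).
Square and sum: Σ |<v, e_j>|^2 = 14/3.
Compute ||v||^2 = v·v = 10.
Deficit = 10 − 14/3 = 16/3 ≥ 0, confirming Bessel's inequality. (The deficit equals ||v − Σ <v,e_j> e_j||^2, the squared distance from v to span{e_j}.)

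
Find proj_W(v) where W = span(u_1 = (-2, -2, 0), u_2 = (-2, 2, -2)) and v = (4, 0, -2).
proj_W(v) = (8/3, 4/3, 2/3)

Set up U = [u_1 | ... | u_2] ∈ R^(3×2). The projector onto W = col(U) is P = U (U^T U)^(-1) U^T.
Compute U^T U =
  [8, 0]
  [0, 12],
and U^T v = (-8, -4).
Solve U^T U · c = U^T v for the coefficients: c = (-1, -1/3). The projection is proj_W(v) = U c.
Check: (v - proj_W(v)) · u_1 = 0  (should be 0).
Check: (v - proj_W(v)) · u_2 = 0  (should be 0).
Result: proj_W(v) = (8/3, 4/3, 2/3).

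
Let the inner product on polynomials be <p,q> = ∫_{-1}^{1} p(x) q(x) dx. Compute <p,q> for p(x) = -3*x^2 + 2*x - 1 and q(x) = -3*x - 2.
<p,q> = 4

Expand the product: p(x)·q(x) = 9*x^3 - x + 2.
∫_{-1}^{1} of each monomial x^k gives [2/(k+1) if k even, 0 if k odd]. Integrating term-by-term (or equivalently evaluating the antiderivative F(x) = 9*x^4/4 - x^2/2 + 2*x at the endpoints):
  F(1) − F(−1) = 15/4 − (-1/4) = 4.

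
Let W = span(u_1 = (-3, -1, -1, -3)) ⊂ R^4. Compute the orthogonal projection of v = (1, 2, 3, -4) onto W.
proj_W(v) = (-3/5, -1/5, -1/5, -3/5)

Set up U = [u_1 | ... | u_1] ∈ R^(4×1). The projector onto W = col(U) is P = U (U^T U)^(-1) U^T.
Compute U^T U =
  [20],
and U^T v = (4).
Solve U^T U · c = U^T v for the coefficients: c = (1/5). The projection is proj_W(v) = U c.
Check: (v - proj_W(v)) · u_1 = 0  (should be 0).
Result: proj_W(v) = (-3/5, -1/5, -1/5, -3/5).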